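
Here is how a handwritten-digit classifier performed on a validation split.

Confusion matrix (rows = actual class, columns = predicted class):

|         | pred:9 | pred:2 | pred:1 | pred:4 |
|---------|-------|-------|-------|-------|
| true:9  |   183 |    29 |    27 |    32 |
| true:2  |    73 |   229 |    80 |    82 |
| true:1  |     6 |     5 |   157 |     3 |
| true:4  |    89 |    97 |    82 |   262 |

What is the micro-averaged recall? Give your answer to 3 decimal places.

Micro-averaging pools counts across classes: ΣTP=831, ΣFP=605, ΣFN=605.
Micro-recall = TP/(TP+FN) on pooled counts = 0.579 (equals overall accuracy in single-label multiclass).

0.579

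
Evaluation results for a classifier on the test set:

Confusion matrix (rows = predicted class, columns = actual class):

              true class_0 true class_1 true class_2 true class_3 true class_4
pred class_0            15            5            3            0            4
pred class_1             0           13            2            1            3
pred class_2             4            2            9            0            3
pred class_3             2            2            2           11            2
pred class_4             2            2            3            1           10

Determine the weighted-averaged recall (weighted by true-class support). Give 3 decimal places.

Per-class recall (TP/(TP+FN)):
  class_0: TP=15, FN=0+4+2+2=8 → 15/23 = 0.6522
  class_1: TP=13, FN=5+2+2+2=11 → 13/24 = 0.5417
  class_2: TP=9, FN=3+2+2+3=10 → 9/19 = 0.4737
  class_3: TP=11, FN=0+1+0+1=2 → 11/13 = 0.8462
  class_4: TP=10, FN=4+3+3+2=12 → 10/22 = 0.4545
Weighted-recall = Σ (supportᵢ/N)·recallᵢ with N=101: (23/101)·0.6522 + (24/101)·0.5417 + (19/101)·0.4737 + (13/101)·0.8462 + (22/101)·0.4545 = 0.574

0.574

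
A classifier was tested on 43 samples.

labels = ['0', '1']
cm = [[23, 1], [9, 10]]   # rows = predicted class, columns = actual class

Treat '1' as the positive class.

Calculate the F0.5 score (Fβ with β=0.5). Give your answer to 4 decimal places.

Fβ = (1+β²)·TP / ((1+β²)·TP + β²·FN + FP), with β²=1/4
= 1.25·10 / (1.25·10 + 0.25·1 + 9) = 0.5747

0.5747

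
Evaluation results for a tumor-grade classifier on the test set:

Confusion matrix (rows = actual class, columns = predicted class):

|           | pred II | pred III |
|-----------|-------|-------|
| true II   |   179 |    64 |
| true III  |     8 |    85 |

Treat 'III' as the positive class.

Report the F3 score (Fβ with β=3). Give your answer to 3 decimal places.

Fβ = (1+β²)·TP / ((1+β²)·TP + β²·FN + FP), with β²=9
= 10·85 / (10·85 + 9·8 + 64) = 0.862

0.862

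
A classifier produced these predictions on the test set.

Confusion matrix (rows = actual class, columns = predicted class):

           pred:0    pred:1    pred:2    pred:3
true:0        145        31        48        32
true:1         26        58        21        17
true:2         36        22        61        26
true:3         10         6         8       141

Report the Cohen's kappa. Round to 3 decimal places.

Observed agreement pₒ = trace/N = 405/688 = 0.5887
Expected agreement pₑ = Σ (rowᵢ·colᵢ)/N² = (256·217 + 122·117 + 145·138 + 165·216)/688² = 0.2651
κ = (pₒ − pₑ)/(1 − pₑ) = (0.5887 − 0.2651)/(1 − 0.2651) = 0.440

0.440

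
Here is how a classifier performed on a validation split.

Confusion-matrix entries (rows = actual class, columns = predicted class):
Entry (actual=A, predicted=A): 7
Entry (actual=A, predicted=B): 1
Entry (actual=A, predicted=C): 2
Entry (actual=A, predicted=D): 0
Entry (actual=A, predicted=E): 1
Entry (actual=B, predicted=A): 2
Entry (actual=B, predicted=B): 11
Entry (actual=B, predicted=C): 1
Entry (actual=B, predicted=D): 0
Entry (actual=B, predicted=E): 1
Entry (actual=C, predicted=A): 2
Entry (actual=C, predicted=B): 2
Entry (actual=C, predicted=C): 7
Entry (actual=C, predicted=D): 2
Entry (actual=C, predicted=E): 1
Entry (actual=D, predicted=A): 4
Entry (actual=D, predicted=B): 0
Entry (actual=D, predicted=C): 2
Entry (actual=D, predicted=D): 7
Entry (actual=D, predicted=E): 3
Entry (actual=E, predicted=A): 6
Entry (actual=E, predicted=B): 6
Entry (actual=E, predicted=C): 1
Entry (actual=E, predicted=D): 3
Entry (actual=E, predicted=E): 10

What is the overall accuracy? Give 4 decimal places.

0.5122

Accuracy = trace / total = (7+11+7+7+10=42) / 82 = 42/82 = 0.5122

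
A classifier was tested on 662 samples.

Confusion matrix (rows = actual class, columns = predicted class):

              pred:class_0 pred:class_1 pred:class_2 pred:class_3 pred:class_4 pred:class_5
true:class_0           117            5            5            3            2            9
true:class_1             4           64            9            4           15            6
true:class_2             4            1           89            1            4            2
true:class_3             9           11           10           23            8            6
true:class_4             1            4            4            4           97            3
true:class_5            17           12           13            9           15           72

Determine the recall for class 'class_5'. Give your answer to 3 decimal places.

0.522

recall = TP/(TP+FN).
class_5: TP=72, FN=17+12+13+9+15=66 → 72/138 = 0.5217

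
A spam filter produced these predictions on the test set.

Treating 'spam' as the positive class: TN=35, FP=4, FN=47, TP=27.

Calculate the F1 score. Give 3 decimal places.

0.514

Precision = TP/(TP+FP) = 27/31 = 0.8710
Recall = TP/(TP+FN) = 27/74 = 0.3649
F1 = 2·TP/(2·TP+FP+FN) = 54/105 = 0.514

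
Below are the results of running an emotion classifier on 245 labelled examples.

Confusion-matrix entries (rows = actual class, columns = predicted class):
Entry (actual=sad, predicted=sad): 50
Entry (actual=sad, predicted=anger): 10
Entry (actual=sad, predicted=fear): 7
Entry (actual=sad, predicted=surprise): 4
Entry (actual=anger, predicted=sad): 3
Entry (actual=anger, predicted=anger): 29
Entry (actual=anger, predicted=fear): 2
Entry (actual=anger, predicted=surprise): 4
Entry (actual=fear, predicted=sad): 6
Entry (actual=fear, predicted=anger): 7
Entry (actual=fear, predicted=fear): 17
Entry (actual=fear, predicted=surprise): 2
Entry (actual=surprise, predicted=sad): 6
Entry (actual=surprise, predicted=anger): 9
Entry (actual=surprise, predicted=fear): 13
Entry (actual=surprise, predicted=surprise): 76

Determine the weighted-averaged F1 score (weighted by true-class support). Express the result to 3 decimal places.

Per-class F1 score (2·TP/(2·TP+FP+FN)):
  sad: TP=50, FP=3+6+6=15, FN=10+7+4=21 → 100/136 = 0.7353
  anger: TP=29, FP=10+7+9=26, FN=3+2+4=9 → 58/93 = 0.6237
  fear: TP=17, FP=7+2+13=22, FN=6+7+2=15 → 34/71 = 0.4789
  surprise: TP=76, FP=4+4+2=10, FN=6+9+13=28 → 152/190 = 0.8000
Weighted-F1 score = Σ (supportᵢ/N)·F1 scoreᵢ with N=245: (71/245)·0.7353 + (38/245)·0.6237 + (32/245)·0.4789 + (104/245)·0.8000 = 0.712

0.712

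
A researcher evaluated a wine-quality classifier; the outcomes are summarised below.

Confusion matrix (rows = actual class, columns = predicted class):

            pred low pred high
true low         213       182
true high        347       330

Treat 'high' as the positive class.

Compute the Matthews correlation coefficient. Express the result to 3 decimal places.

0.026

MCC = (TP·TN − FP·FN) / √((TP+FP)(TP+FN)(TN+FP)(TN+FN))
Numerator = 330·213 − 182·347 = 7136
Denominator = √(512·677·395·560) = √76673228800 = 276899.3117
MCC = 7136 / 276899.3117 = 0.026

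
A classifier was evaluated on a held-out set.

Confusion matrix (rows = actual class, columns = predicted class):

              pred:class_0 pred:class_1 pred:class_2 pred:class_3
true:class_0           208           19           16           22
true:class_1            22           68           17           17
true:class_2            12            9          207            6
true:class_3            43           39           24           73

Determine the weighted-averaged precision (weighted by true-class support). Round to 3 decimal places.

Per-class precision (TP/(TP+FP)):
  class_0: TP=208, FP=22+12+43=77 → 208/285 = 0.7298
  class_1: TP=68, FP=19+9+39=67 → 68/135 = 0.5037
  class_2: TP=207, FP=16+17+24=57 → 207/264 = 0.7841
  class_3: TP=73, FP=22+17+6=45 → 73/118 = 0.6186
Weighted-precision = Σ (supportᵢ/N)·precisionᵢ with N=802: (265/802)·0.7298 + (124/802)·0.5037 + (234/802)·0.7841 + (179/802)·0.6186 = 0.686

0.686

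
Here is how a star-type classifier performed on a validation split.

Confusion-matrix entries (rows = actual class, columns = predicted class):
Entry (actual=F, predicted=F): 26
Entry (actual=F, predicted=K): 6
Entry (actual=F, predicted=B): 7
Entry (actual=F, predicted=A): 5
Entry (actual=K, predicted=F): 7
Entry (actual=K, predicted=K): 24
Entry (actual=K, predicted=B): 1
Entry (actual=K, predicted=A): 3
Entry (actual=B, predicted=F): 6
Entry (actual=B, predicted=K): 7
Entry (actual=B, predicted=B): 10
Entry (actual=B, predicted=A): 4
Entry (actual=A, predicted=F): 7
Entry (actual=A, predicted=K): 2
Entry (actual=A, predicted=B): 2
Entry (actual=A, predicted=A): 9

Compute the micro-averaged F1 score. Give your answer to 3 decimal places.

0.548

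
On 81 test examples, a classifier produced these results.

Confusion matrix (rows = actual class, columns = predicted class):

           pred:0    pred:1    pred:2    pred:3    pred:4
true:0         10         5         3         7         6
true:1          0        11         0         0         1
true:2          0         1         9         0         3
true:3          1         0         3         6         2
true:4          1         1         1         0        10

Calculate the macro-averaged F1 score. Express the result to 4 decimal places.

0.5741

Per-class F1 score (2·TP/(2·TP+FP+FN)):
  0: TP=10, FP=0+0+1+1=2, FN=5+3+7+6=21 → 20/43 = 0.46512
  1: TP=11, FP=5+1+0+1=7, FN=0+0+0+1=1 → 22/30 = 0.73333
  2: TP=9, FP=3+0+3+1=7, FN=0+1+0+3=4 → 18/29 = 0.62069
  3: TP=6, FP=7+0+0+0=7, FN=1+0+3+2=6 → 12/25 = 0.48000
  4: TP=10, FP=6+1+3+2=12, FN=1+1+1+0=3 → 20/35 = 0.57143
Macro-F1 score = mean = (0.46512 + 0.73333 + 0.62069 + 0.48000 + 0.57143) / 5 = 0.5741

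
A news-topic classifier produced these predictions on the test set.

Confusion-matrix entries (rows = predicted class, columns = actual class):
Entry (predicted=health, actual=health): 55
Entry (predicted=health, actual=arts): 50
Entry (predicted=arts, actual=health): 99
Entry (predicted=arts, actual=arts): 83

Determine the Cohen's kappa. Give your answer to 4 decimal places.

Observed agreement pₒ = trace/N = 138/287 = 0.48084
Expected agreement pₑ = Σ (rowᵢ·colᵢ)/N² = (154·105 + 133·182)/287² = 0.49018
κ = (pₒ − pₑ)/(1 − pₑ) = (0.48084 − 0.49018)/(1 − 0.49018) = -0.0183

-0.0183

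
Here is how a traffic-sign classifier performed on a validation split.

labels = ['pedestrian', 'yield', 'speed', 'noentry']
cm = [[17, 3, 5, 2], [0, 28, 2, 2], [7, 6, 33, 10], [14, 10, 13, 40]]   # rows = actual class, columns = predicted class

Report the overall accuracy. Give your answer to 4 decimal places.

0.6146

Accuracy = trace / total = (17+28+33+40=118) / 192 = 118/192 = 0.6146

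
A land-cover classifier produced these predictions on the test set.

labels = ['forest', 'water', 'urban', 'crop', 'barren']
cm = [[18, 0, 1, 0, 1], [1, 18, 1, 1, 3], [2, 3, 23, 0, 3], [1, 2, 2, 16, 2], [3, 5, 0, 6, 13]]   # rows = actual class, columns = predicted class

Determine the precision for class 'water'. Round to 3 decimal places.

Treat 'water' as positive and all other classes as negative.
precision = TP/(TP+FP).
water: TP=18, FP=0+3+2+5=10 → 18/28 = 0.6429

0.643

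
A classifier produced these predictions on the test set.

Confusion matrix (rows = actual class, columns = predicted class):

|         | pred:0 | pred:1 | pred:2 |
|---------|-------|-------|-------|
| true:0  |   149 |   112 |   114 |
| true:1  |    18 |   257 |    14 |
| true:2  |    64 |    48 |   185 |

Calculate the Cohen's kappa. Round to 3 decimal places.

0.430

Observed agreement pₒ = trace/N = 591/961 = 0.6150
Expected agreement pₑ = Σ (rowᵢ·colᵢ)/N² = (375·231 + 289·417 + 297·313)/961² = 0.3250
κ = (pₒ − pₑ)/(1 − pₑ) = (0.6150 − 0.3250)/(1 − 0.3250) = 0.430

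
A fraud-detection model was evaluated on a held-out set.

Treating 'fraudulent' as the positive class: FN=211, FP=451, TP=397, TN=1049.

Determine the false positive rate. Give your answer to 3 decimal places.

0.301

FPR = FP/(FP+TN) = 451/(451+1049) = 0.301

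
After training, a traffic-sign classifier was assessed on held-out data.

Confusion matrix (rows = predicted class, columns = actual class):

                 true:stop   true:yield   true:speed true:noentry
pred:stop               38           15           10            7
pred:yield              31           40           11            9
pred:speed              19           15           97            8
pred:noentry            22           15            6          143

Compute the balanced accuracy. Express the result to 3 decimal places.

Balanced accuracy = mean of per-class recall.
  stop: recall = 38/110 = 0.3455
  yield: recall = 40/85 = 0.4706
  speed: recall = 97/124 = 0.7823
  noentry: recall = 143/167 = 0.8563
Mean = (0.3455 + 0.4706 + 0.7823 + 0.8563) / 4 = 0.614

0.614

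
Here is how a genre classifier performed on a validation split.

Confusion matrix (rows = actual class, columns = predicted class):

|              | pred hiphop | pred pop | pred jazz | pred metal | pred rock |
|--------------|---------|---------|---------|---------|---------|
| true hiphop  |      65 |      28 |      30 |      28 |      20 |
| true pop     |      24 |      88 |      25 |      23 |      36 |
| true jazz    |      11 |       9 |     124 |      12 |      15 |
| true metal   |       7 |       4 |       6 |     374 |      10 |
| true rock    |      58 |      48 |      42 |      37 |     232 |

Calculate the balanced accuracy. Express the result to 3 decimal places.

0.609

Balanced accuracy = mean of per-class recall.
  hiphop: recall = 65/171 = 0.3801
  pop: recall = 88/196 = 0.4490
  jazz: recall = 124/171 = 0.7251
  metal: recall = 374/401 = 0.9327
  rock: recall = 232/417 = 0.5564
Mean = (0.3801 + 0.4490 + 0.7251 + 0.9327 + 0.5564) / 5 = 0.609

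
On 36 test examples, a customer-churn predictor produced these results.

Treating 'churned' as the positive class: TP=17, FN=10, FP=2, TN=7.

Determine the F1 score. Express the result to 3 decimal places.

Precision = TP/(TP+FP) = 17/19 = 0.8947
Recall = TP/(TP+FN) = 17/27 = 0.6296
F1 = 2·TP/(2·TP+FP+FN) = 34/46 = 0.739

0.739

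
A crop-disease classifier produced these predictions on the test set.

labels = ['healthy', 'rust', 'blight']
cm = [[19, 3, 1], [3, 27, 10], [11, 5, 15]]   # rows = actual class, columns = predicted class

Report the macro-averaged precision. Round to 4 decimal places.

Per-class precision (TP/(TP+FP)):
  healthy: TP=19, FP=3+11=14 → 19/33 = 0.57576
  rust: TP=27, FP=3+5=8 → 27/35 = 0.77143
  blight: TP=15, FP=1+10=11 → 15/26 = 0.57692
Macro-precision = mean = (0.57576 + 0.77143 + 0.57692) / 3 = 0.6414

0.6414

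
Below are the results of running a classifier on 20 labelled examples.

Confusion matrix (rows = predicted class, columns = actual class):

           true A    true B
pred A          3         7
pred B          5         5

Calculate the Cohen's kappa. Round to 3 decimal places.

Observed agreement pₒ = trace/N = 8/20 = 0.4000
Expected agreement pₑ = Σ (rowᵢ·colᵢ)/N² = (8·10 + 12·10)/20² = 0.5000
κ = (pₒ − pₑ)/(1 − pₑ) = (0.4000 − 0.5000)/(1 − 0.5000) = -0.200

-0.200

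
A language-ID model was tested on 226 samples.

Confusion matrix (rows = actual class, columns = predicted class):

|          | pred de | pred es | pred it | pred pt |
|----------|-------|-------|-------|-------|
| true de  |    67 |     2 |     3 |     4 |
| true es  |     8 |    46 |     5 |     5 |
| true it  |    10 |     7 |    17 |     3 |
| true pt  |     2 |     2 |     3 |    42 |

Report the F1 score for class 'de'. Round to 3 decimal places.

0.822

One-vs-rest for 'de': TP = diagonal; FP = other classes predicted 'de'; FN = 'de' predicted as other.
F1 score = 2·TP/(2·TP+FP+FN).
de: TP=67, FP=8+10+2=20, FN=2+3+4=9 → 134/163 = 0.8221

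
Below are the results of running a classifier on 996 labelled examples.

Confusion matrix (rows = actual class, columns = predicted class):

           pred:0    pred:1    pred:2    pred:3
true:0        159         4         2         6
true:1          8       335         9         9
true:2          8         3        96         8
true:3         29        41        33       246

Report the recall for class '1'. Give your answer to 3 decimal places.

0.928

Treat '1' as positive and all other classes as negative.
recall = TP/(TP+FN).
1: TP=335, FN=8+9+9=26 → 335/361 = 0.9280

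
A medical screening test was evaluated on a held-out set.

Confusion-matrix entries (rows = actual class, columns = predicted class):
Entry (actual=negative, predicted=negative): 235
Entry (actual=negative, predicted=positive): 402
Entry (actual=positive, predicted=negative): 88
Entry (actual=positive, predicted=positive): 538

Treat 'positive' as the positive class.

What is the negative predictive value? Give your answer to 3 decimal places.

0.728

NPV = TN/(TN+FN) = 235/(235+88) = 0.728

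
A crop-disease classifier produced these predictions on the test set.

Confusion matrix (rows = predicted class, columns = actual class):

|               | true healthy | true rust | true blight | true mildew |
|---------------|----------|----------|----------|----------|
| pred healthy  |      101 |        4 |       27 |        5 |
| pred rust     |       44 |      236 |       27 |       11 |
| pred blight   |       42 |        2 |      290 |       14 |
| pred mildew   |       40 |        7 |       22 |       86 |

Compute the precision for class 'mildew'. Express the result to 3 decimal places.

0.555

Treat 'mildew' as positive and all other classes as negative.
precision = TP/(TP+FP).
mildew: TP=86, FP=40+7+22=69 → 86/155 = 0.5548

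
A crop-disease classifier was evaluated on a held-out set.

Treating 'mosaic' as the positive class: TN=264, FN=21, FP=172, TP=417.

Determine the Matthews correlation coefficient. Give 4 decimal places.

MCC = (TP·TN − FP·FN) / √((TP+FP)(TP+FN)(TN+FP)(TN+FN))
Numerator = 417·264 − 172·21 = 106476
Denominator = √(589·438·436·285) = √32056843320 = 179044.2496
MCC = 106476 / 179044.2496 = 0.5947

0.5947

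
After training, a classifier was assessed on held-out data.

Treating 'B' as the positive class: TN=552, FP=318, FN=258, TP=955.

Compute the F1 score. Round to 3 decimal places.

0.768

Precision = TP/(TP+FP) = 955/1273 = 0.7502
Recall = TP/(TP+FN) = 955/1213 = 0.7873
F1 = 2·TP/(2·TP+FP+FN) = 1910/2486 = 0.768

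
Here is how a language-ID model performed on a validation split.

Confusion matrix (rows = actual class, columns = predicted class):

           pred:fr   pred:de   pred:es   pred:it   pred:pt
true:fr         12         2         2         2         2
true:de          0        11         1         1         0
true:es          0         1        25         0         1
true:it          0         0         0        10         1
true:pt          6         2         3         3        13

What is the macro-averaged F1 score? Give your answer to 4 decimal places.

0.7168

Per-class F1 score (2·TP/(2·TP+FP+FN)):
  fr: TP=12, FP=0+0+0+6=6, FN=2+2+2+2=8 → 24/38 = 0.63158
  de: TP=11, FP=2+1+0+2=5, FN=0+1+1+0=2 → 22/29 = 0.75862
  es: TP=25, FP=2+1+0+3=6, FN=0+1+0+1=2 → 50/58 = 0.86207
  it: TP=10, FP=2+1+0+3=6, FN=0+0+0+1=1 → 20/27 = 0.74074
  pt: TP=13, FP=2+0+1+1=4, FN=6+2+3+3=14 → 26/44 = 0.59091
Macro-F1 score = mean = (0.63158 + 0.75862 + 0.86207 + 0.74074 + 0.59091) / 5 = 0.7168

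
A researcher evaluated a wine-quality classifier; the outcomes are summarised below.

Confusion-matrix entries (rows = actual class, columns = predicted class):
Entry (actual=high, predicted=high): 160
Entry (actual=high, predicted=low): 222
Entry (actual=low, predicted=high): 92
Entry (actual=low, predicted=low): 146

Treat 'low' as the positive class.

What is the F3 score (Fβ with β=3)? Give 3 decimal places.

Fβ = (1+β²)·TP / ((1+β²)·TP + β²·FN + FP), with β²=9
= 10·146 / (10·146 + 9·92 + 222) = 0.582

0.582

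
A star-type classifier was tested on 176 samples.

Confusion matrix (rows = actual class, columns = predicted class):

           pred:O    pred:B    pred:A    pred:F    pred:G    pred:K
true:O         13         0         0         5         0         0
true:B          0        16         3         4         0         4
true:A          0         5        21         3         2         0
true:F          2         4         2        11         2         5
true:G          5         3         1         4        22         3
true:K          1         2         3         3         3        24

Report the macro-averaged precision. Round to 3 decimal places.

Per-class precision (TP/(TP+FP)):
  O: TP=13, FP=0+0+2+5+1=8 → 13/21 = 0.6190
  B: TP=16, FP=0+5+4+3+2=14 → 16/30 = 0.5333
  A: TP=21, FP=0+3+2+1+3=9 → 21/30 = 0.7000
  F: TP=11, FP=5+4+3+4+3=19 → 11/30 = 0.3667
  G: TP=22, FP=0+0+2+2+3=7 → 22/29 = 0.7586
  K: TP=24, FP=0+4+0+5+3=12 → 24/36 = 0.6667
Macro-precision = mean = (0.6190 + 0.5333 + 0.7000 + 0.3667 + 0.7586 + 0.6667) / 6 = 0.607

0.607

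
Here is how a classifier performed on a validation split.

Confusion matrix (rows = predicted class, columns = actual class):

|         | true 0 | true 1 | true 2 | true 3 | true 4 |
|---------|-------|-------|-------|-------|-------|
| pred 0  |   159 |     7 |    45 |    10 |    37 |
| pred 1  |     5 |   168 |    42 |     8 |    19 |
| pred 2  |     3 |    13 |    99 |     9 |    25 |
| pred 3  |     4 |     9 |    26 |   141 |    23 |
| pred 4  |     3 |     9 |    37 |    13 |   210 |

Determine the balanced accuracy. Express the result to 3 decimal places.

Balanced accuracy = mean of per-class recall.
  0: recall = 159/174 = 0.9138
  1: recall = 168/206 = 0.8155
  2: recall = 99/249 = 0.3976
  3: recall = 141/181 = 0.7790
  4: recall = 210/314 = 0.6688
Mean = (0.9138 + 0.8155 + 0.3976 + 0.7790 + 0.6688) / 5 = 0.715

0.715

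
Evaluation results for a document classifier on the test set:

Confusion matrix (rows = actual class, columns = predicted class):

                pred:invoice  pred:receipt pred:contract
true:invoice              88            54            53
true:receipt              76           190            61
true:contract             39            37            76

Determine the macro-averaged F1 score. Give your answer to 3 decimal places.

0.504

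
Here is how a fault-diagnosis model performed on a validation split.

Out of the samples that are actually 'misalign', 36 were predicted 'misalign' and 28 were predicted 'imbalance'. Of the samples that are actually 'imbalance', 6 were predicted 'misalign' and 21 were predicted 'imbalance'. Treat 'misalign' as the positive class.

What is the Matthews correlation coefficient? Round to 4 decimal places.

0.3118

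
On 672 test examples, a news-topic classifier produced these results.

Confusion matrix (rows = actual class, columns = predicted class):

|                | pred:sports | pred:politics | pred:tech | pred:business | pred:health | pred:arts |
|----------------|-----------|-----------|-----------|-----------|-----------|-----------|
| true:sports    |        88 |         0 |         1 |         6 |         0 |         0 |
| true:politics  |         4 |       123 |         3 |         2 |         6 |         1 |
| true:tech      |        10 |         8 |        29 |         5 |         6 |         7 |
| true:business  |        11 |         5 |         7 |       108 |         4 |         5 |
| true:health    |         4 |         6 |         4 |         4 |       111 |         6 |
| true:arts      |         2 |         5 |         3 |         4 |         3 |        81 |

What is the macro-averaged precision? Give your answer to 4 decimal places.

Per-class precision (TP/(TP+FP)):
  sports: TP=88, FP=4+10+11+4+2=31 → 88/119 = 0.73950
  politics: TP=123, FP=0+8+5+6+5=24 → 123/147 = 0.83673
  tech: TP=29, FP=1+3+7+4+3=18 → 29/47 = 0.61702
  business: TP=108, FP=6+2+5+4+4=21 → 108/129 = 0.83721
  health: TP=111, FP=0+6+6+4+3=19 → 111/130 = 0.85385
  arts: TP=81, FP=0+1+7+5+6=19 → 81/100 = 0.81000
Macro-precision = mean = (0.73950 + 0.83673 + 0.61702 + 0.83721 + 0.85385 + 0.81000) / 6 = 0.7824

0.7824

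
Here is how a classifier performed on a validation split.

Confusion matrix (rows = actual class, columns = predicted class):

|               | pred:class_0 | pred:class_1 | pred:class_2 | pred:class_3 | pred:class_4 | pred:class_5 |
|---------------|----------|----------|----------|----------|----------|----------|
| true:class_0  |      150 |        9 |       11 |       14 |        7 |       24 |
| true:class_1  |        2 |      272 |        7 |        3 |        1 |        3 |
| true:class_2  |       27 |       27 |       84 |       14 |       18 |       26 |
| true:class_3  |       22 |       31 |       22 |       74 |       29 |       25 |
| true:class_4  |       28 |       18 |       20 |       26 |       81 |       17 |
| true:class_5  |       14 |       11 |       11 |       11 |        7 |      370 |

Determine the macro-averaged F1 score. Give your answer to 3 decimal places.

0.618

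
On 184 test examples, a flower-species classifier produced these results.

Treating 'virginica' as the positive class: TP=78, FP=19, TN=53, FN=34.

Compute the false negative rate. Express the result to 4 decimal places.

0.3036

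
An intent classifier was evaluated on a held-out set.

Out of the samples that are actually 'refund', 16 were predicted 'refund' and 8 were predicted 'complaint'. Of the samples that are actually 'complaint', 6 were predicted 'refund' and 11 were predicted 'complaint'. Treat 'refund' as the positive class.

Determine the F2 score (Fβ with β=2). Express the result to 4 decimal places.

0.6780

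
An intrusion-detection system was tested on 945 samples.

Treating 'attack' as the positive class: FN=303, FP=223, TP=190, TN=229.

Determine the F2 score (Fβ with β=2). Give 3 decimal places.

Fβ = (1+β²)·TP / ((1+β²)·TP + β²·FN + FP), with β²=4
= 5·190 / (5·190 + 4·303 + 223) = 0.398

0.398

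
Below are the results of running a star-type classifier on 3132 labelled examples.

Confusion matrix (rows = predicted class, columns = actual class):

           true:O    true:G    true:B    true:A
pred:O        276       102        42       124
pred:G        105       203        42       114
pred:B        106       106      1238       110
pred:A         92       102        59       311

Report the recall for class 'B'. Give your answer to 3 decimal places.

0.896

recall = TP/(TP+FN).
B: TP=1238, FN=42+42+59=143 → 1238/1381 = 0.8965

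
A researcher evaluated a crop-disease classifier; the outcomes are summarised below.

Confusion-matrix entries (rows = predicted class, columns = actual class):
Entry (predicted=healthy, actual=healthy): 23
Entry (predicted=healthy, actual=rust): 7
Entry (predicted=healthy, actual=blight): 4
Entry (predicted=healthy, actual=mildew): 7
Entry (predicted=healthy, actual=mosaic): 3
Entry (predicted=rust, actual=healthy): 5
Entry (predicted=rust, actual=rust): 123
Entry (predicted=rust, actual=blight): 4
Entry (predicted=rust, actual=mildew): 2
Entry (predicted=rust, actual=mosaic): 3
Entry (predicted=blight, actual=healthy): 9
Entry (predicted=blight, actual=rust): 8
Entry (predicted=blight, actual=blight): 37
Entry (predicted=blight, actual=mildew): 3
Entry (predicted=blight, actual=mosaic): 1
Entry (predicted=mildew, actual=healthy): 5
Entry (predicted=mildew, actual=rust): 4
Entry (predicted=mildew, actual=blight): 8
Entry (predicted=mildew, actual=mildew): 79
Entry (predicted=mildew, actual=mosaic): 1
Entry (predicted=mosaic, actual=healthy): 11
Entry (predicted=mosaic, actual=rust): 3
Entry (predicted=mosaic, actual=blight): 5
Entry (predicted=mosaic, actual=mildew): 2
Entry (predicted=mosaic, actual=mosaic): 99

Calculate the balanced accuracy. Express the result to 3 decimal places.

Balanced accuracy = mean of per-class recall.
  healthy: recall = 23/53 = 0.4340
  rust: recall = 123/145 = 0.8483
  blight: recall = 37/58 = 0.6379
  mildew: recall = 79/93 = 0.8495
  mosaic: recall = 99/107 = 0.9252
Mean = (0.4340 + 0.8483 + 0.6379 + 0.8495 + 0.9252) / 5 = 0.739

0.739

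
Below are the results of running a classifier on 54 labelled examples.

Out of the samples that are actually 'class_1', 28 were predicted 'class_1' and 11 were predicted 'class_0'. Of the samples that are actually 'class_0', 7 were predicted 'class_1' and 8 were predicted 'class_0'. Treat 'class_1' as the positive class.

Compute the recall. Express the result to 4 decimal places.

0.7179

Recall = TP/(TP+FN) = 28/(28+11) = 28/39 = 0.7179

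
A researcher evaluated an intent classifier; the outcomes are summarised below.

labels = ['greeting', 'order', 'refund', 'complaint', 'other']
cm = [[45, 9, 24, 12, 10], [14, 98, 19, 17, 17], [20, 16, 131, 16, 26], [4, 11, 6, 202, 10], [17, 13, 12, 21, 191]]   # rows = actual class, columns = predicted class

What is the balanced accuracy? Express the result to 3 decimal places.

Balanced accuracy = mean of per-class recall.
  greeting: recall = 45/100 = 0.4500
  order: recall = 98/165 = 0.5939
  refund: recall = 131/209 = 0.6268
  complaint: recall = 202/233 = 0.8670
  other: recall = 191/254 = 0.7520
Mean = (0.4500 + 0.5939 + 0.6268 + 0.8670 + 0.7520) / 5 = 0.658

0.658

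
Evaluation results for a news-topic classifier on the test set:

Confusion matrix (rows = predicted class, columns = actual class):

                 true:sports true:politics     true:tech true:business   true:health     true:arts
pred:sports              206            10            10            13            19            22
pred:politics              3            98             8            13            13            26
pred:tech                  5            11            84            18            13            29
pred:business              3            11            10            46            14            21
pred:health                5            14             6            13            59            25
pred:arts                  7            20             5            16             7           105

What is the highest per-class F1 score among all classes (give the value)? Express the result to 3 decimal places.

Per-class F1 score (2·TP/(2·TP+FP+FN)):
  sports: TP=206, FP=10+10+13+19+22=74, FN=3+5+3+5+7=23 → 412/509 = 0.8094
  politics: TP=98, FP=3+8+13+13+26=63, FN=10+11+11+14+20=66 → 196/325 = 0.6031
  tech: TP=84, FP=5+11+18+13+29=76, FN=10+8+10+6+5=39 → 168/283 = 0.5936
  business: TP=46, FP=3+11+10+14+21=59, FN=13+13+18+13+16=73 → 92/224 = 0.4107
  health: TP=59, FP=5+14+6+13+25=63, FN=19+13+13+14+7=66 → 118/247 = 0.4777
  arts: TP=105, FP=7+20+5+16+7=55, FN=22+26+29+21+25=123 → 210/388 = 0.5412
Highest is class 'sports' with F1 score = 0.809.

0.809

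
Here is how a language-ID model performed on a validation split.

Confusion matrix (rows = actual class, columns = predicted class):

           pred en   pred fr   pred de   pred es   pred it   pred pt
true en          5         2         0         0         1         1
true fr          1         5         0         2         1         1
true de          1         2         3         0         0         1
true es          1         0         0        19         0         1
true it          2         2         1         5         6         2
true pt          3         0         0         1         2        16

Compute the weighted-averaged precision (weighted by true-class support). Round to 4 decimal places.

0.6303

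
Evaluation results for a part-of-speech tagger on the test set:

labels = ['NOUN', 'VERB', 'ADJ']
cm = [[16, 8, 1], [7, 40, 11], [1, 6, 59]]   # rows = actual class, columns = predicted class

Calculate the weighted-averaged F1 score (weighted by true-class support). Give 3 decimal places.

Per-class F1 score (2·TP/(2·TP+FP+FN)):
  NOUN: TP=16, FP=7+1=8, FN=8+1=9 → 32/49 = 0.6531
  VERB: TP=40, FP=8+6=14, FN=7+11=18 → 80/112 = 0.7143
  ADJ: TP=59, FP=1+11=12, FN=1+6=7 → 118/137 = 0.8613
Weighted-F1 score = Σ (supportᵢ/N)·F1 scoreᵢ with N=149: (25/149)·0.6531 + (58/149)·0.7143 + (66/149)·0.8613 = 0.769

0.769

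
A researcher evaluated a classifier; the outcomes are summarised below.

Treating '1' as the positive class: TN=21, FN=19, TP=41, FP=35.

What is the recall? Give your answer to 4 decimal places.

Recall = TP/(TP+FN) = 41/(41+19) = 41/60 = 0.6833

0.6833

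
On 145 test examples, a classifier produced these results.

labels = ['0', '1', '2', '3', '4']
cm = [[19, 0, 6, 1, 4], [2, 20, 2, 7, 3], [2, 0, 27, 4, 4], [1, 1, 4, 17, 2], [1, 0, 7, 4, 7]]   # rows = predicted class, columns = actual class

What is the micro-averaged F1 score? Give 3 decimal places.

0.621

Micro-averaging pools counts across classes: ΣTP=90, ΣFP=55, ΣFN=55.
Micro-F1 score = 2·TP/(2·TP+FP+FN) on pooled counts = 0.621 (equals overall accuracy in single-label multiclass).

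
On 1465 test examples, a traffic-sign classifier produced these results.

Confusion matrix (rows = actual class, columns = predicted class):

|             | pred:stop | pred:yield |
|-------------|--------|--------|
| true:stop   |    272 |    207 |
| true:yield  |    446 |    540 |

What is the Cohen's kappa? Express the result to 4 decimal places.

0.1024

Observed agreement pₒ = trace/N = 812/1465 = 0.55427
Expected agreement pₑ = Σ (rowᵢ·colᵢ)/N² = (479·718 + 986·747)/1465² = 0.50343
κ = (pₒ − pₑ)/(1 − pₑ) = (0.55427 − 0.50343)/(1 − 0.50343) = 0.1024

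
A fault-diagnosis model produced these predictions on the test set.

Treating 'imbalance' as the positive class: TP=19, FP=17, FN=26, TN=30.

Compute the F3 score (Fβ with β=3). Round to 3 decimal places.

0.431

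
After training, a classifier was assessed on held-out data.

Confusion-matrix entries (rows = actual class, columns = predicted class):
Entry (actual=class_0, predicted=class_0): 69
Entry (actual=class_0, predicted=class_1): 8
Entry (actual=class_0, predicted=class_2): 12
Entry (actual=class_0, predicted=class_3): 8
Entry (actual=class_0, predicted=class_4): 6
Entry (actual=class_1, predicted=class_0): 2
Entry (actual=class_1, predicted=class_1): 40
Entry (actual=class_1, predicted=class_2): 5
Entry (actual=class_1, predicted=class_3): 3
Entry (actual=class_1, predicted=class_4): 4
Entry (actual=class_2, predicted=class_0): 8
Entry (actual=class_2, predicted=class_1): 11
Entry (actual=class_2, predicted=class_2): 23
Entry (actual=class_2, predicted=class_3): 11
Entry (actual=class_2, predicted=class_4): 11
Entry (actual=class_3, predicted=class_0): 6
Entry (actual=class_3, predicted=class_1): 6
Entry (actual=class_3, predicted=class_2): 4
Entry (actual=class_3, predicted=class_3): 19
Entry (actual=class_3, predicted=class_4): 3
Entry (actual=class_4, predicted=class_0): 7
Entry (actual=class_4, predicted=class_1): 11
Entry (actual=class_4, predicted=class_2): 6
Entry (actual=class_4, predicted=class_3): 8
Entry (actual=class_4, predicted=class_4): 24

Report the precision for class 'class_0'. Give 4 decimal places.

One-vs-rest for 'class_0': TP = diagonal; FP = other classes predicted 'class_0'; FN = 'class_0' predicted as other.
precision = TP/(TP+FP).
class_0: TP=69, FP=2+8+6+7=23 → 69/92 = 0.75000

0.7500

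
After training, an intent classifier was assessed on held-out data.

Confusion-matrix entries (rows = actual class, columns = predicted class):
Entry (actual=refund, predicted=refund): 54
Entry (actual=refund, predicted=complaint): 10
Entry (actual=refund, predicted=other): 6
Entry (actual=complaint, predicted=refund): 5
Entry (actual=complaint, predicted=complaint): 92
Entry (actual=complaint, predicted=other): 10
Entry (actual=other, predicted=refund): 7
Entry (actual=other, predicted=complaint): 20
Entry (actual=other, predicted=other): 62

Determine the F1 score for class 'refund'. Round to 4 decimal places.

0.7941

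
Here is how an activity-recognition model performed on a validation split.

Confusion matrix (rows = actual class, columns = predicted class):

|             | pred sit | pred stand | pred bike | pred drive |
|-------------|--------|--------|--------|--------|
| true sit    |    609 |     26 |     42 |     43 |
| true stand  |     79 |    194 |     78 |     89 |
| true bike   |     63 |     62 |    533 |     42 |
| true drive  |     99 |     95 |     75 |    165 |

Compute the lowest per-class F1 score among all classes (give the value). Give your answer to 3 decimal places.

0.427

Per-class F1 score (2·TP/(2·TP+FP+FN)):
  sit: TP=609, FP=79+63+99=241, FN=26+42+43=111 → 1218/1570 = 0.7758
  stand: TP=194, FP=26+62+95=183, FN=79+78+89=246 → 388/817 = 0.4749
  bike: TP=533, FP=42+78+75=195, FN=63+62+42=167 → 1066/1428 = 0.7465
  drive: TP=165, FP=43+89+42=174, FN=99+95+75=269 → 330/773 = 0.4269
Lowest is class 'drive' with F1 score = 0.427.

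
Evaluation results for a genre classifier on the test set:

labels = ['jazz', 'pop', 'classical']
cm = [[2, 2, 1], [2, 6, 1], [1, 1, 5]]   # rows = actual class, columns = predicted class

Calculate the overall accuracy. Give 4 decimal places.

0.6190

Accuracy = trace / total = (2+6+5=13) / 21 = 13/21 = 0.6190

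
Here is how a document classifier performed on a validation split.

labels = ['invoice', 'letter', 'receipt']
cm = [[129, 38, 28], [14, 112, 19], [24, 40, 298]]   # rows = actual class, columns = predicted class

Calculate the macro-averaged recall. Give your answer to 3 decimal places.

0.752

Per-class recall (TP/(TP+FN)):
  invoice: TP=129, FN=38+28=66 → 129/195 = 0.6615
  letter: TP=112, FN=14+19=33 → 112/145 = 0.7724
  receipt: TP=298, FN=24+40=64 → 298/362 = 0.8232
Macro-recall = mean = (0.6615 + 0.7724 + 0.8232) / 3 = 0.752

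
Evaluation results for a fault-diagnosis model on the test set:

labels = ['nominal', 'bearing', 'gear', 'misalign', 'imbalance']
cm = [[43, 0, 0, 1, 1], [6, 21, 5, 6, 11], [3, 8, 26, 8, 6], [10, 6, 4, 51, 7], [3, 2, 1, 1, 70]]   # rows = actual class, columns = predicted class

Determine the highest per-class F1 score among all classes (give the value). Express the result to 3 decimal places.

0.814

Per-class F1 score (2·TP/(2·TP+FP+FN)):
  nominal: TP=43, FP=6+3+10+3=22, FN=0+0+1+1=2 → 86/110 = 0.7818
  bearing: TP=21, FP=0+8+6+2=16, FN=6+5+6+11=28 → 42/86 = 0.4884
  gear: TP=26, FP=0+5+4+1=10, FN=3+8+8+6=25 → 52/87 = 0.5977
  misalign: TP=51, FP=1+6+8+1=16, FN=10+6+4+7=27 → 102/145 = 0.7034
  imbalance: TP=70, FP=1+11+6+7=25, FN=3+2+1+1=7 → 140/172 = 0.8140
Highest is class 'imbalance' with F1 score = 0.814.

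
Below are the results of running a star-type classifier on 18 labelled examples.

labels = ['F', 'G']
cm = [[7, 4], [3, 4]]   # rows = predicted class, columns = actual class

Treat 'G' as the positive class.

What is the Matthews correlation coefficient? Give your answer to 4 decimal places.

0.2039

MCC = (TP·TN − FP·FN) / √((TP+FP)(TP+FN)(TN+FP)(TN+FN))
Numerator = 4·7 − 3·4 = 16
Denominator = √(7·8·10·11) = √6160 = 78.4857
MCC = 16 / 78.4857 = 0.2039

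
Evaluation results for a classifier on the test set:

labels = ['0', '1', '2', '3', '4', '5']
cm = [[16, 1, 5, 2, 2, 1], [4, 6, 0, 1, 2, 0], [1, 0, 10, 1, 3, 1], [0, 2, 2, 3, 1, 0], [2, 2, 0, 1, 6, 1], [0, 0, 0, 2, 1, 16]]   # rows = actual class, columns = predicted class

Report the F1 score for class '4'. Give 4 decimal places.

One-vs-rest for '4': TP = diagonal; FP = other classes predicted '4'; FN = '4' predicted as other.
F1 score = 2·TP/(2·TP+FP+FN).
4: TP=6, FP=2+2+3+1+1=9, FN=2+2+0+1+1=6 → 12/27 = 0.44444

0.4444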